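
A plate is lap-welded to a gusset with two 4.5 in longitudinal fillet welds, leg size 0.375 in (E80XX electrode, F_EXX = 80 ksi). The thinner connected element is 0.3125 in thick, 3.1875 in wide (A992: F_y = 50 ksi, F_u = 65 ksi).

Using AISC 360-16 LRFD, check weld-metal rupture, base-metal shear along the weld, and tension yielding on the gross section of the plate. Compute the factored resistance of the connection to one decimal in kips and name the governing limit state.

44.8 kips (gross-section yield governs)

Weld metal: throat = 0.707×0.375 = 0.26513 in, L = 2×4.5 = 9 in. φR_n = 0.75 × 0.6 × 80 × 0.26513 × 9 = 85.9 kips.
Base metal shear (0.3125 in plate): yield φR_n = 1.0×0.6×50×0.3125×9 = 84.4 kips; rupture φR_n = 0.75×0.6×65×0.3125×9 = 82.3 kips; take 82.3 kips (rupture).
Tension yield (gross): A_g = 3.1875×0.3125 = 0.99609 in². φR_n = 0.90 × 50 × 0.99609 = 44.8 kips.
Governing: min(85.9, 82.3, 44.8) = 44.8 kips → gross-section yield.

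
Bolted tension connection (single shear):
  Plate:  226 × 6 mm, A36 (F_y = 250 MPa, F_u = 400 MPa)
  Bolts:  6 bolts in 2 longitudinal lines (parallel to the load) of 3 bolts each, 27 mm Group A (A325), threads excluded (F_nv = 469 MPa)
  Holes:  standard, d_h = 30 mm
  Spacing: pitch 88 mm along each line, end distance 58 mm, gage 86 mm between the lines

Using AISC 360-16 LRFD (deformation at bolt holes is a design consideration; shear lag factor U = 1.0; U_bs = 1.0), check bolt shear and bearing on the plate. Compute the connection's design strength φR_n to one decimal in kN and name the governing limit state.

Bolt shear: A_b = π(27)²/4 = 572.56 mm². φR_n = 0.75 × 469 × 572.56 × 6 × 1 = 1208.4 kN.
Bearing (6 mm plate, F_u = 400 MPa): end bolts L_c = 58 − 30/2 = 43, R_n = min(1.2×43×6×400, 2.4×27×6×400) = 123.84 kN/bolt; interior L_c = 88 − 30 = 58, R_n = 155.52 kN/bolt. φR_n = 0.75 × (2×123.84 + 4×155.52) = 652.3 kN.
Governing: min(1208.4, 652.3) = 652.3 kN → bearing.

652.3 kN (bearing governs)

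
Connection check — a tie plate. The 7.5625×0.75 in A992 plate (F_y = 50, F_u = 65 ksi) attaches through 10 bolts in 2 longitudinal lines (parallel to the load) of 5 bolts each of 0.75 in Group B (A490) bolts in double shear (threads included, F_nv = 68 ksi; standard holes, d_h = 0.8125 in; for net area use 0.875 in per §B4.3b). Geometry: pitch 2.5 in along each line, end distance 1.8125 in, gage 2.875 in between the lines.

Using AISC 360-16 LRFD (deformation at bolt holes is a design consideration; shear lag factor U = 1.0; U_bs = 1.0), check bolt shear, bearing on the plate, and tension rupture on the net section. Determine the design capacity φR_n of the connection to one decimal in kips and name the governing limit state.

Bolt shear: A_b = π(0.75)²/4 = 0.44179 in². φR_n = 0.75 × 68 × 0.44179 × 10 × 2 = 450.6 kips.
Bearing (0.75 in plate, F_u = 65 ksi): end bolts L_c = 1.8125 − 0.8125/2 = 1.40625, R_n = min(1.2×1.40625×0.75×65, 2.4×0.75×0.75×65) = 82.266 kips/bolt; interior L_c = 2.5 − 0.8125 = 1.6875, R_n = 87.75 kips/bolt. φR_n = 0.75 × (2×82.266 + 8×87.75) = 649.9 kips.
Tension rupture (net): A_n = (7.5625 − 2×0.875)×0.75 = 4.3594 in² (U = 1.0, A_e = A_n). φR_n = 0.75 × 65 × 4.3594 = 212.5 kips.
Governing: min(450.6, 649.9, 212.5) = 212.5 kips → net-section rupture.

212.5 kips (net-section rupture governs)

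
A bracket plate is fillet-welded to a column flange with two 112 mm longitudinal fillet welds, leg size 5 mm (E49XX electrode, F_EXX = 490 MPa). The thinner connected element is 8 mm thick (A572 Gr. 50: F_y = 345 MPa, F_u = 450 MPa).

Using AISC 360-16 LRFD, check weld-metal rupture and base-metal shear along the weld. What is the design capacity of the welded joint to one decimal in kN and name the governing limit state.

174.6 kN (weld metal governs)

Weld metal: throat = 0.707×5 = 3.535 mm, L = 2×112 = 224 mm. φR_n = 0.75 × 0.6 × 490 × 3.535 × 224 = 174.6 kN.
Base metal shear (8 mm plate): yield φR_n = 1.0×0.6×345×8×224 = 370.9 kN; rupture φR_n = 0.75×0.6×450×8×224 = 362.9 kN; take 362.9 kN (rupture).
Governing: min(174.6, 362.9) = 174.6 kN → weld metal.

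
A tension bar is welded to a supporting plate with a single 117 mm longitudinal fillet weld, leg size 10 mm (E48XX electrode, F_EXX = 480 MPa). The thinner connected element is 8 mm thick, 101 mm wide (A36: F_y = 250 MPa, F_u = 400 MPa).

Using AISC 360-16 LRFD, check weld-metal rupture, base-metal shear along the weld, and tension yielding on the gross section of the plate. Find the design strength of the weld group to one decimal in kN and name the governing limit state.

140.4 kN (base-metal shear governs)

Weld metal: throat = 0.707×10 = 7.07 mm, L = 117 mm. φR_n = 0.75 × 0.6 × 480 × 7.07 × 117 = 178.7 kN.
Base metal shear (8 mm plate): yield φR_n = 1.0×0.6×250×8×117 = 140.4 kN; rupture φR_n = 0.75×0.6×400×8×117 = 168.5 kN; take 140.4 kN (yield).
Tension yield (gross): A_g = 101×8 = 808 mm². φR_n = 0.90 × 250 × 808 = 181.8 kN.
Governing: min(178.7, 140.4, 181.8) = 140.4 kN → base-metal shear.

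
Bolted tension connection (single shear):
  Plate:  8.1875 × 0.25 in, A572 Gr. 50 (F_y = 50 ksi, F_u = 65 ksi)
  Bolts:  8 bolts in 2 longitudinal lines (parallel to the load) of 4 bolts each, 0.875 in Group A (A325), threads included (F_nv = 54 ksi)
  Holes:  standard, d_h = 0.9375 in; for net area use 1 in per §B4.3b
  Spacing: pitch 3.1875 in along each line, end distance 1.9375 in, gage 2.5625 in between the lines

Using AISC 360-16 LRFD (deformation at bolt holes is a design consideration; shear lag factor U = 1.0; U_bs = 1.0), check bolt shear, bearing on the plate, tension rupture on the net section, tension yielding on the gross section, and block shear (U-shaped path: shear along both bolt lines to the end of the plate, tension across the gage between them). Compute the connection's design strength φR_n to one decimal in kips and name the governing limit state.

75.4 kips (net-section rupture governs)

Bolt shear: A_b = π(0.875)²/4 = 0.60132 in². φR_n = 0.75 × 54 × 0.60132 × 8 × 1 = 194.8 kips.
Bearing (0.25 in plate, F_u = 65 ksi): end bolts L_c = 1.9375 − 0.9375/2 = 1.46875, R_n = min(1.2×1.46875×0.25×65, 2.4×0.875×0.25×65) = 28.641 kips/bolt; interior L_c = 3.1875 − 0.9375 = 2.25, R_n = 34.125 kips/bolt. φR_n = 0.75 × (2×28.641 + 6×34.125) = 196.5 kips.
Tension rupture (net): A_n = (8.1875 − 2×1)×0.25 = 1.5469 in² (U = 1.0, A_e = A_n). φR_n = 0.75 × 65 × 1.5469 = 75.4 kips.
Tension yield (gross): A_g = 8.1875×0.25 = 2.0469 in². φR_n = 0.90 × 50 × 2.0469 = 92.1 kips.
Block shear: shear path 2×[1.9375+3×3.1875] = 2×11.5 in, A_gv = 5.75, A_nv = 2×(11.5 − 3.5×1)×0.25 = 4 in²; tension across gage: (2.5625 − 1×1)×0.25 = 0.39063 in². R_n = min(0.6×65×4, 0.6×50×5.75) + 1.0×65×0.39063 = min(156, 172.5) + 25.391 = 181.39 kips. φR_n = 0.75 × 181.39 = 136.0 kips.
Governing: min(194.8, 196.5, 75.4, 92.1, 136.0) = 75.4 kips → net-section rupture.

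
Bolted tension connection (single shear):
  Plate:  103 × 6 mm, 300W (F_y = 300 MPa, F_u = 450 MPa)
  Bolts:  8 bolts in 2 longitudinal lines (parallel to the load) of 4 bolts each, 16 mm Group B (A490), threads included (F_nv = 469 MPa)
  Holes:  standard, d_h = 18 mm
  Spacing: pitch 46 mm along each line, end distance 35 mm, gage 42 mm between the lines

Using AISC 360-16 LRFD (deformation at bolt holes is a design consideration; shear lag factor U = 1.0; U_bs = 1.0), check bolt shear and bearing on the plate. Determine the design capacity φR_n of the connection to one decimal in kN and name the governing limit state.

Bolt shear: A_b = π(16)²/4 = 201.06 mm². φR_n = 0.75 × 469 × 201.06 × 8 × 1 = 565.8 kN.
Bearing (6 mm plate, F_u = 450 MPa): end bolts L_c = 35 − 18/2 = 26, R_n = min(1.2×26×6×450, 2.4×16×6×450) = 84.24 kN/bolt; interior L_c = 46 − 18 = 28, R_n = 90.72 kN/bolt. φR_n = 0.75 × (2×84.24 + 6×90.72) = 534.6 kN.
Governing: min(565.8, 534.6) = 534.6 kN → bearing.

534.6 kN (bearing governs)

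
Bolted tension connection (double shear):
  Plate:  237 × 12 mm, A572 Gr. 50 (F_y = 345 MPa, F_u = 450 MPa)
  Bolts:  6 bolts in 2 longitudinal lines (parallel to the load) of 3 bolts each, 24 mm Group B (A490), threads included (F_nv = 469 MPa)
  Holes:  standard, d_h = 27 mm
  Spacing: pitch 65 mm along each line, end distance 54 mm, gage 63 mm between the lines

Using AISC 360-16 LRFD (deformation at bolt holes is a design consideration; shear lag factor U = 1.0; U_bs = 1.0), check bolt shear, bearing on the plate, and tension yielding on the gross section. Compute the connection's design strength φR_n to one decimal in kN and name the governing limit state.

Bolt shear: A_b = π(24)²/4 = 452.39 mm². φR_n = 0.75 × 469 × 452.39 × 6 × 2 = 1909.5 kN.
Bearing (12 mm plate, F_u = 450 MPa): end bolts L_c = 54 − 27/2 = 40.5, R_n = min(1.2×40.5×12×450, 2.4×24×12×450) = 262.44 kN/bolt; interior L_c = 65 − 27 = 38, R_n = 246.24 kN/bolt. φR_n = 0.75 × (2×262.44 + 4×246.24) = 1132.4 kN.
Tension yield (gross): A_g = 237×12 = 2844 mm². φR_n = 0.90 × 345 × 2844 = 883.1 kN.
Governing: min(1909.5, 1132.4, 883.1) = 883.1 kN → gross-section yield.

883.1 kN (gross-section yield governs)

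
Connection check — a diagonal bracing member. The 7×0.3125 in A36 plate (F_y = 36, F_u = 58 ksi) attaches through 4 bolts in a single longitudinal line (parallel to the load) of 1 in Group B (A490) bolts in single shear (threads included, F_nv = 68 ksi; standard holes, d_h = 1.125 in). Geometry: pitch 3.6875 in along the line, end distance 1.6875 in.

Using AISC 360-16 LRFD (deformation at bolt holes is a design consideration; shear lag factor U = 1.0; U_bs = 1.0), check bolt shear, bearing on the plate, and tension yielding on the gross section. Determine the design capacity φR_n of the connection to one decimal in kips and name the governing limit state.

Bolt shear: A_b = π(1)²/4 = 0.7854 in². φR_n = 0.75 × 68 × 0.7854 × 4 × 1 = 160.2 kips.
Bearing (0.3125 in plate, F_u = 58 ksi): end bolts L_c = 1.6875 − 1.125/2 = 1.125, R_n = min(1.2×1.125×0.3125×58, 2.4×1×0.3125×58) = 24.469 kips/bolt; interior L_c = 3.6875 − 1.125 = 2.5625, R_n = 43.5 kips/bolt. φR_n = 0.75 × (1×24.469 + 3×43.5) = 116.2 kips.
Tension yield (gross): A_g = 7×0.3125 = 2.1875 in². φR_n = 0.90 × 36 × 2.1875 = 70.9 kips.
Governing: min(160.2, 116.2, 70.9) = 70.9 kips → gross-section yield.

70.9 kips (gross-section yield governs)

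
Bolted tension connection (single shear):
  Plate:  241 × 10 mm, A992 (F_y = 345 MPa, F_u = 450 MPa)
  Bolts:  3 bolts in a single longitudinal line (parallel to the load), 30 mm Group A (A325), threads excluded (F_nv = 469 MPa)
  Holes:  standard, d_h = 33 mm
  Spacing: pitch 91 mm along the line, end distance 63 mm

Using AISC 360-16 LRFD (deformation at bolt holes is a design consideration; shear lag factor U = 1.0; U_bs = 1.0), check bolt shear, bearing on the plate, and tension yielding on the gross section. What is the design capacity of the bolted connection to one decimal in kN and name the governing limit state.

Bolt shear: A_b = π(30)²/4 = 706.86 mm². φR_n = 0.75 × 469 × 706.86 × 3 × 1 = 745.9 kN.
Bearing (10 mm plate, F_u = 450 MPa): end bolts L_c = 63 − 33/2 = 46.5, R_n = min(1.2×46.5×10×450, 2.4×30×10×450) = 251.1 kN/bolt; interior L_c = 91 − 33 = 58, R_n = 313.2 kN/bolt. φR_n = 0.75 × (1×251.1 + 2×313.2) = 658.1 kN.
Tension yield (gross): A_g = 241×10 = 2410 mm². φR_n = 0.90 × 345 × 2410 = 748.3 kN.
Governing: min(745.9, 658.1, 748.3) = 658.1 kN → bearing.

658.1 kN (bearing governs)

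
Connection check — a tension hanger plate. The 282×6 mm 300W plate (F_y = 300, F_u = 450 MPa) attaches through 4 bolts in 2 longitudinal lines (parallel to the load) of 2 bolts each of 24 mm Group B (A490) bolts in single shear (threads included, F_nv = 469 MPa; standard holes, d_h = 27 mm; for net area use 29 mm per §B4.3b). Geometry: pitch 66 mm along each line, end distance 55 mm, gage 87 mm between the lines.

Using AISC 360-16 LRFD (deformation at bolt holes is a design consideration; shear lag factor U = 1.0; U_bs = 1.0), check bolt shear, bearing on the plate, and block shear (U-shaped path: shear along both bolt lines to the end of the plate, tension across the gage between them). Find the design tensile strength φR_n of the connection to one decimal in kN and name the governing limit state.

305.8 kN (block shear governs)

Bolt shear: A_b = π(24)²/4 = 452.39 mm². φR_n = 0.75 × 469 × 452.39 × 4 × 1 = 636.5 kN.
Bearing (6 mm plate, F_u = 450 MPa): end bolts L_c = 55 − 27/2 = 41.5, R_n = min(1.2×41.5×6×450, 2.4×24×6×450) = 134.46 kN/bolt; interior L_c = 66 − 27 = 39, R_n = 126.36 kN/bolt. φR_n = 0.75 × (2×134.46 + 2×126.36) = 391.2 kN.
Block shear: shear path 2×[55+1×66] = 2×121 mm, A_gv = 1452, A_nv = 2×(121 − 1.5×29)×6 = 930 mm²; tension across gage: (87 − 1×29)×6 = 348 mm². R_n = min(0.6×450×930, 0.6×300×1452) + 1.0×450×348 = min(251.1, 261.36) + 156.6 = 407.7 kN. φR_n = 0.75 × 407.7 = 305.8 kN.
Governing: min(636.5, 391.2, 305.8) = 305.8 kN → block shear.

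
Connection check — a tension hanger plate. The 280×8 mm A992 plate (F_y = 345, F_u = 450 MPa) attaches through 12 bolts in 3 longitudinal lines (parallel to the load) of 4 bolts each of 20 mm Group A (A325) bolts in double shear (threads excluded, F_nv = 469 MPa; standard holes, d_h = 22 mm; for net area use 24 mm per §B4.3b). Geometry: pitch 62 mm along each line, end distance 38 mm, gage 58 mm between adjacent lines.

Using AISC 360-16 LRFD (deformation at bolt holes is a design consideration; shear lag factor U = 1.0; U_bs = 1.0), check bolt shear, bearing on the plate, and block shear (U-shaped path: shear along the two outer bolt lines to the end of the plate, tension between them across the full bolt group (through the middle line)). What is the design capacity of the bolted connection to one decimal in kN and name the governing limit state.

Bolt shear: A_b = π(20)²/4 = 314.16 mm². φR_n = 0.75 × 469 × 314.16 × 12 × 2 = 2652.1 kN.
Bearing (8 mm plate, F_u = 450 MPa): end bolts L_c = 38 − 22/2 = 27, R_n = min(1.2×27×8×450, 2.4×20×8×450) = 116.64 kN/bolt; interior L_c = 62 − 22 = 40, R_n = 172.8 kN/bolt. φR_n = 0.75 × (3×116.64 + 9×172.8) = 1428.8 kN.
Block shear: shear path 2×[38+3×62] = 2×224 mm, A_gv = 3584, A_nv = 2×(224 − 3.5×24)×8 = 2240 mm²; tension across gage: (116 − 2×24)×8 = 544 mm². R_n = min(0.6×450×2240, 0.6×345×3584) + 1.0×450×544 = min(604.8, 741.89) + 244.8 = 849.6 kN. φR_n = 0.75 × 849.6 = 637.2 kN.
Governing: min(2652.1, 1428.8, 637.2) = 637.2 kN → block shear.

637.2 kN (block shear governs)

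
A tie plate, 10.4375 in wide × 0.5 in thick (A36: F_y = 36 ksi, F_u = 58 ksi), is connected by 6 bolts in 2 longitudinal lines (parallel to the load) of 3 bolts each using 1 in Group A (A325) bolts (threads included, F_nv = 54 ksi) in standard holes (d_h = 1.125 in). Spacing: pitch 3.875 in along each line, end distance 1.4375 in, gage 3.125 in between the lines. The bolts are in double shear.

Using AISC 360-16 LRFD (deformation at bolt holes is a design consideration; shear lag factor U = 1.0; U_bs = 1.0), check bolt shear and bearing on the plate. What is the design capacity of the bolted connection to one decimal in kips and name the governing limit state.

254.5 kips (bearing governs)

Bolt shear: A_b = π(1)²/4 = 0.7854 in². φR_n = 0.75 × 54 × 0.7854 × 6 × 2 = 381.7 kips.
Bearing (0.5 in plate, F_u = 58 ksi): end bolts L_c = 1.4375 − 1.125/2 = 0.875, R_n = min(1.2×0.875×0.5×58, 2.4×1×0.5×58) = 30.45 kips/bolt; interior L_c = 3.875 − 1.125 = 2.75, R_n = 69.6 kips/bolt. φR_n = 0.75 × (2×30.45 + 4×69.6) = 254.5 kips.
Governing: min(381.7, 254.5) = 254.5 kips → bearing.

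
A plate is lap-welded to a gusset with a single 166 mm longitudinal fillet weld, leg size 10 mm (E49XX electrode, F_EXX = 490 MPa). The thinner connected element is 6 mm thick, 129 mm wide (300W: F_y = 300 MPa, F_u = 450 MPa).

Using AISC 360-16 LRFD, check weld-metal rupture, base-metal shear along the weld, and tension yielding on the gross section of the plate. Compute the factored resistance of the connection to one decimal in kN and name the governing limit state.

179.3 kN (base-metal shear governs)

Weld metal: throat = 0.707×10 = 7.07 mm, L = 166 mm. φR_n = 0.75 × 0.6 × 490 × 7.07 × 166 = 258.8 kN.
Base metal shear (6 mm plate): yield φR_n = 1.0×0.6×300×6×166 = 179.3 kN; rupture φR_n = 0.75×0.6×450×6×166 = 201.7 kN; take 179.3 kN (yield).
Tension yield (gross): A_g = 129×6 = 774 mm². φR_n = 0.90 × 300 × 774 = 209.0 kN.
Governing: min(258.8, 179.3, 209.0) = 179.3 kN → base-metal shear.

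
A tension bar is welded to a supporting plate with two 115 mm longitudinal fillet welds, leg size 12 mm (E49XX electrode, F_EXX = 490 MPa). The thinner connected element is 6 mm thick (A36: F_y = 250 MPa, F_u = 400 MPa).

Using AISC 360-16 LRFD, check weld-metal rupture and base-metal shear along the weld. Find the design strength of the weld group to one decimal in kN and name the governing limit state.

207.0 kN (base-metal shear governs)

Weld metal: throat = 0.707×12 = 8.484 mm, L = 2×115 = 230 mm. φR_n = 0.75 × 0.6 × 490 × 8.484 × 230 = 430.3 kN.
Base metal shear (6 mm plate): yield φR_n = 1.0×0.6×250×6×230 = 207.0 kN; rupture φR_n = 0.75×0.6×400×6×230 = 248.4 kN; take 207.0 kN (yield).
Governing: min(430.3, 207.0) = 207.0 kN → base-metal shear.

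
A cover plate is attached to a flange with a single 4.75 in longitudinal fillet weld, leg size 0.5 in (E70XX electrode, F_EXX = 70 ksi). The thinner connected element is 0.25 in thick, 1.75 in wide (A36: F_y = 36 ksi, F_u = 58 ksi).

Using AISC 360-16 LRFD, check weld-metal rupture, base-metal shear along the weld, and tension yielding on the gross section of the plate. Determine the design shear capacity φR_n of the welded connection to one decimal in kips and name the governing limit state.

Weld metal: throat = 0.707×0.5 = 0.3535 in, L = 4.75 in. φR_n = 0.75 × 0.6 × 70 × 0.3535 × 4.75 = 52.9 kips.
Base metal shear (0.25 in plate): yield φR_n = 1.0×0.6×36×0.25×4.75 = 25.7 kips; rupture φR_n = 0.75×0.6×58×0.25×4.75 = 31.0 kips; take 25.7 kips (yield).
Tension yield (gross): A_g = 1.75×0.25 = 0.4375 in². φR_n = 0.90 × 36 × 0.4375 = 14.2 kips.
Governing: min(52.9, 25.7, 14.2) = 14.2 kips → gross-section yield.

14.2 kips (gross-section yield governs)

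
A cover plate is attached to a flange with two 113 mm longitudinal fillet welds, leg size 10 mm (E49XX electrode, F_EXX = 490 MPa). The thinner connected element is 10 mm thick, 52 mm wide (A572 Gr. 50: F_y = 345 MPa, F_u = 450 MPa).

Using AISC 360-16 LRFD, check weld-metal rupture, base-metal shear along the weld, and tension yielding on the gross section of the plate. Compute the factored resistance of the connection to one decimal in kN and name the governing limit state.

Weld metal: throat = 0.707×10 = 7.07 mm, L = 2×113 = 226 mm. φR_n = 0.75 × 0.6 × 490 × 7.07 × 226 = 352.3 kN.
Base metal shear (10 mm plate): yield φR_n = 1.0×0.6×345×10×226 = 467.8 kN; rupture φR_n = 0.75×0.6×450×10×226 = 457.7 kN; take 457.7 kN (rupture).
Tension yield (gross): A_g = 52×10 = 520 mm². φR_n = 0.90 × 345 × 520 = 161.5 kN.
Governing: min(352.3, 457.7, 161.5) = 161.5 kN → gross-section yield.

161.5 kN (gross-section yield governs)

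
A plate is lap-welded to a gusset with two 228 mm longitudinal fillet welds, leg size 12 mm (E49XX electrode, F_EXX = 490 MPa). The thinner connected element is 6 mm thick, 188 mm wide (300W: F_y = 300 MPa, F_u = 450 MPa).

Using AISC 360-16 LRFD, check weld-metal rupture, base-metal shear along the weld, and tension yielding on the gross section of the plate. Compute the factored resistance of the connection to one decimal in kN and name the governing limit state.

304.6 kN (gross-section yield governs)

Weld metal: throat = 0.707×12 = 8.484 mm, L = 2×228 = 456 mm. φR_n = 0.75 × 0.6 × 490 × 8.484 × 456 = 853.0 kN.
Base metal shear (6 mm plate): yield φR_n = 1.0×0.6×300×6×456 = 492.5 kN; rupture φR_n = 0.75×0.6×450×6×456 = 554.0 kN; take 492.5 kN (yield).
Tension yield (gross): A_g = 188×6 = 1128 mm². φR_n = 0.90 × 300 × 1128 = 304.6 kN.
Governing: min(853.0, 492.5, 304.6) = 304.6 kN → gross-section yield.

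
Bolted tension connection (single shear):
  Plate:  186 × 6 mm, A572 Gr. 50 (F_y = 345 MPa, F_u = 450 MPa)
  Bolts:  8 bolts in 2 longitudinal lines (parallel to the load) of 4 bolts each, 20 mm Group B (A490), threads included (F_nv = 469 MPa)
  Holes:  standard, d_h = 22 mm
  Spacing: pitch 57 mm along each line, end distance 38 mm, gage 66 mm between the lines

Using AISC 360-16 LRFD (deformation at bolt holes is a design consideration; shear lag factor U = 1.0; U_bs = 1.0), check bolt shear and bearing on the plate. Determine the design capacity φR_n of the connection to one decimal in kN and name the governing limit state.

641.5 kN (bearing governs)

Bolt shear: A_b = π(20)²/4 = 314.16 mm². φR_n = 0.75 × 469 × 314.16 × 8 × 1 = 884.0 kN.
Bearing (6 mm plate, F_u = 450 MPa): end bolts L_c = 38 − 22/2 = 27, R_n = min(1.2×27×6×450, 2.4×20×6×450) = 87.48 kN/bolt; interior L_c = 57 − 22 = 35, R_n = 113.4 kN/bolt. φR_n = 0.75 × (2×87.48 + 6×113.4) = 641.5 kN.
Governing: min(884.0, 641.5) = 641.5 kN → bearing.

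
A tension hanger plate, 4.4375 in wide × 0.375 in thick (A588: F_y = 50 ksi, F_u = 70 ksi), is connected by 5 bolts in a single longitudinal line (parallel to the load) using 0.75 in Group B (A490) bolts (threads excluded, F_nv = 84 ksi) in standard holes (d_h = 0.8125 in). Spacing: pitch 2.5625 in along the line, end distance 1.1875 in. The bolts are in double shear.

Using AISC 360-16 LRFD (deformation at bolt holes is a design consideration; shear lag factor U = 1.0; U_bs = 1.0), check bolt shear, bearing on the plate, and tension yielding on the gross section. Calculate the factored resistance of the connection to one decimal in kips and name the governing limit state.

74.9 kips (gross-section yield governs)

Bolt shear: A_b = π(0.75)²/4 = 0.44179 in². φR_n = 0.75 × 84 × 0.44179 × 5 × 2 = 278.3 kips.
Bearing (0.375 in plate, F_u = 70 ksi): end bolts L_c = 1.1875 − 0.8125/2 = 0.78125, R_n = min(1.2×0.78125×0.375×70, 2.4×0.75×0.375×70) = 24.609 kips/bolt; interior L_c = 2.5625 − 0.8125 = 1.75, R_n = 47.25 kips/bolt. φR_n = 0.75 × (1×24.609 + 4×47.25) = 160.2 kips.
Tension yield (gross): A_g = 4.4375×0.375 = 1.6641 in². φR_n = 0.90 × 50 × 1.6641 = 74.9 kips.
Governing: min(278.3, 160.2, 74.9) = 74.9 kips → gross-section yield.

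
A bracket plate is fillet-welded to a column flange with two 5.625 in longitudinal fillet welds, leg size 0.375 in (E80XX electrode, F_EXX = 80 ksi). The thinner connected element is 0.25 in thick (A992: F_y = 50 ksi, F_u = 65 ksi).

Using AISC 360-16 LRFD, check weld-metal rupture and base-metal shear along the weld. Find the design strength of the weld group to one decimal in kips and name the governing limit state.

Weld metal: throat = 0.707×0.375 = 0.26513 in, L = 2×5.625 = 11.25 in. φR_n = 0.75 × 0.6 × 80 × 0.26513 × 11.25 = 107.4 kips.
Base metal shear (0.25 in plate): yield φR_n = 1.0×0.6×50×0.25×11.25 = 84.4 kips; rupture φR_n = 0.75×0.6×65×0.25×11.25 = 82.3 kips; take 82.3 kips (rupture).
Governing: min(107.4, 82.3) = 82.3 kips → base-metal shear.

82.3 kips (base-metal shear governs)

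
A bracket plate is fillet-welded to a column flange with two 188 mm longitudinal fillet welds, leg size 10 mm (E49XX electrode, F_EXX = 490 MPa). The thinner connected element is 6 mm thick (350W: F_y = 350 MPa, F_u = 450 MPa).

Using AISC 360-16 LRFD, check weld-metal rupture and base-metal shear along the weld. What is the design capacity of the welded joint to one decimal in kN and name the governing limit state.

456.8 kN (base-metal shear governs)

Weld metal: throat = 0.707×10 = 7.07 mm, L = 2×188 = 376 mm. φR_n = 0.75 × 0.6 × 490 × 7.07 × 376 = 586.2 kN.
Base metal shear (6 mm plate): yield φR_n = 1.0×0.6×350×6×376 = 473.8 kN; rupture φR_n = 0.75×0.6×450×6×376 = 456.8 kN; take 456.8 kN (rupture).
Governing: min(586.2, 456.8) = 456.8 kN → base-metal shear.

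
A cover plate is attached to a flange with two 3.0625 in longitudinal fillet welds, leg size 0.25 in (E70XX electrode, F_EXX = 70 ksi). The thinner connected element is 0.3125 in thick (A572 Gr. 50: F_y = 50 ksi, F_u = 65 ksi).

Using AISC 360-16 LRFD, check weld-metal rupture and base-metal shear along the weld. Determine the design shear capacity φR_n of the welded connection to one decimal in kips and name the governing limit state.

34.1 kips (weld metal governs)

Weld metal: throat = 0.707×0.25 = 0.17675 in, L = 2×3.0625 = 6.125 in. φR_n = 0.75 × 0.6 × 70 × 0.17675 × 6.125 = 34.1 kips.
Base metal shear (0.3125 in plate): yield φR_n = 1.0×0.6×50×0.3125×6.125 = 57.4 kips; rupture φR_n = 0.75×0.6×65×0.3125×6.125 = 56.0 kips; take 56.0 kips (rupture).
Governing: min(34.1, 56.0) = 34.1 kips → weld metal.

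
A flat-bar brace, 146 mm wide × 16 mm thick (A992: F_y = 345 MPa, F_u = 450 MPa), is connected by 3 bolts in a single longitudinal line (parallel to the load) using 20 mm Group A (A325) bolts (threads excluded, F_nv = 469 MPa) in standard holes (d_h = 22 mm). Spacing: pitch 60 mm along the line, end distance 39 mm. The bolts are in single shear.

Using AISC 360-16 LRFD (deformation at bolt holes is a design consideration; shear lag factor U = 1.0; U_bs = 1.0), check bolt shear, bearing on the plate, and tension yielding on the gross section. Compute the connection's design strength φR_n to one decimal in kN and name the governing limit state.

331.5 kN (bolt shear governs)

Bolt shear: A_b = π(20)²/4 = 314.16 mm². φR_n = 0.75 × 469 × 314.16 × 3 × 1 = 331.5 kN.
Bearing (16 mm plate, F_u = 450 MPa): end bolts L_c = 39 − 22/2 = 28, R_n = min(1.2×28×16×450, 2.4×20×16×450) = 241.92 kN/bolt; interior L_c = 60 − 22 = 38, R_n = 328.32 kN/bolt. φR_n = 0.75 × (1×241.92 + 2×328.32) = 673.9 kN.
Tension yield (gross): A_g = 146×16 = 2336 mm². φR_n = 0.90 × 345 × 2336 = 725.3 kN.
Governing: min(331.5, 673.9, 725.3) = 331.5 kN → bolt shear.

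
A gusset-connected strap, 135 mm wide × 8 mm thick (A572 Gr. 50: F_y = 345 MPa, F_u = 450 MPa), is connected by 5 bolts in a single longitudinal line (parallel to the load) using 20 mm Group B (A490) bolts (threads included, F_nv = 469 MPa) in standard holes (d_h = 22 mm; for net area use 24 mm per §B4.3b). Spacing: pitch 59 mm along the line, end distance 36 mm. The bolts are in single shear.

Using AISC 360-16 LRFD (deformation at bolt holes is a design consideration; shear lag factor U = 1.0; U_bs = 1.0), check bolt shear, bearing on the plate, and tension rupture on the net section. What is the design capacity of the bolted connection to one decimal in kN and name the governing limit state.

Bolt shear: A_b = π(20)²/4 = 314.16 mm². φR_n = 0.75 × 469 × 314.16 × 5 × 1 = 552.5 kN.
Bearing (8 mm plate, F_u = 450 MPa): end bolts L_c = 36 − 22/2 = 25, R_n = min(1.2×25×8×450, 2.4×20×8×450) = 108 kN/bolt; interior L_c = 59 − 22 = 37, R_n = 159.84 kN/bolt. φR_n = 0.75 × (1×108 + 4×159.84) = 560.5 kN.
Tension rupture (net): A_n = (135 − 1×24)×8 = 888 mm² (U = 1.0, A_e = A_n). φR_n = 0.75 × 450 × 888 = 299.7 kN.
Governing: min(552.5, 560.5, 299.7) = 299.7 kN → net-section rupture.

299.7 kN (net-section rupture governs)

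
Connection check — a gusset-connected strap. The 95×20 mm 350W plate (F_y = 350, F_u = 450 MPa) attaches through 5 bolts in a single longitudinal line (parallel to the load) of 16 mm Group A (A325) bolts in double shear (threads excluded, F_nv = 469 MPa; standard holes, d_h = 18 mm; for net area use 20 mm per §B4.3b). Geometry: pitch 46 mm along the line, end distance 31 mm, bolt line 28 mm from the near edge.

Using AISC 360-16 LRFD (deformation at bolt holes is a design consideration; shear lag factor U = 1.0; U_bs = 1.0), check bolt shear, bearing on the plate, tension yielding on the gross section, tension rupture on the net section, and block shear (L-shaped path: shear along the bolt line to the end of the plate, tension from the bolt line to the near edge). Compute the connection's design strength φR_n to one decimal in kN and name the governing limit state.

506.3 kN (net-section rupture governs)

Bolt shear: A_b = π(16)²/4 = 201.06 mm². φR_n = 0.75 × 469 × 201.06 × 5 × 2 = 707.2 kN.
Bearing (20 mm plate, F_u = 450 MPa): end bolts L_c = 31 − 18/2 = 22, R_n = min(1.2×22×20×450, 2.4×16×20×450) = 237.6 kN/bolt; interior L_c = 46 − 18 = 28, R_n = 302.4 kN/bolt. φR_n = 0.75 × (1×237.6 + 4×302.4) = 1085.4 kN.
Tension yield (gross): A_g = 95×20 = 1900 mm². φR_n = 0.90 × 350 × 1900 = 598.5 kN.
Tension rupture (net): A_n = (95 − 1×20)×20 = 1500 mm² (U = 1.0, A_e = A_n). φR_n = 0.75 × 450 × 1500 = 506.3 kN.
Block shear: shear path 1×[31+4×46] = 1×215 mm, A_gv = 4300, A_nv = 1×(215 − 4.5×20)×20 = 2500 mm²; tension to near edge: (28 − 0.5×20)×20 = 360 mm². R_n = min(0.6×450×2500, 0.6×350×4300) + 1.0×450×360 = min(675, 903) + 162 = 837 kN. φR_n = 0.75 × 837 = 627.8 kN.
Governing: min(707.2, 1085.4, 598.5, 506.3, 627.8) = 506.3 kN → net-section rupture.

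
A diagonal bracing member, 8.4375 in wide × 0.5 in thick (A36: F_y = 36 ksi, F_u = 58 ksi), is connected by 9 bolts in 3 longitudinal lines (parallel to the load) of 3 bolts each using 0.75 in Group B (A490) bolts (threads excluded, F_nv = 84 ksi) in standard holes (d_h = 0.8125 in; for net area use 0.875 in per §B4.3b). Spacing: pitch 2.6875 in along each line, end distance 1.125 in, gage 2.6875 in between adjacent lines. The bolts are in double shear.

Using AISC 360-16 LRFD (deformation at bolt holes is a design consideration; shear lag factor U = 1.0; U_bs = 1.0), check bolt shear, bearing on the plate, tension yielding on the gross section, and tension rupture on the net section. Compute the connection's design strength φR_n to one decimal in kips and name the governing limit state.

Bolt shear: A_b = π(0.75)²/4 = 0.44179 in². φR_n = 0.75 × 84 × 0.44179 × 9 × 2 = 501.0 kips.
Bearing (0.5 in plate, F_u = 58 ksi): end bolts L_c = 1.125 − 0.8125/2 = 0.71875, R_n = min(1.2×0.71875×0.5×58, 2.4×0.75×0.5×58) = 25.013 kips/bolt; interior L_c = 2.6875 − 0.8125 = 1.875, R_n = 52.2 kips/bolt. φR_n = 0.75 × (3×25.013 + 6×52.2) = 291.2 kips.
Tension yield (gross): A_g = 8.4375×0.5 = 4.2188 in². φR_n = 0.90 × 36 × 4.2188 = 136.7 kips.
Tension rupture (net): A_n = (8.4375 − 3×0.875)×0.5 = 2.9063 in² (U = 1.0, A_e = A_n). φR_n = 0.75 × 58 × 2.9063 = 126.4 kips.
Governing: min(501.0, 291.2, 136.7, 126.4) = 126.4 kips → net-section rupture.

126.4 kips (net-section rupture governs)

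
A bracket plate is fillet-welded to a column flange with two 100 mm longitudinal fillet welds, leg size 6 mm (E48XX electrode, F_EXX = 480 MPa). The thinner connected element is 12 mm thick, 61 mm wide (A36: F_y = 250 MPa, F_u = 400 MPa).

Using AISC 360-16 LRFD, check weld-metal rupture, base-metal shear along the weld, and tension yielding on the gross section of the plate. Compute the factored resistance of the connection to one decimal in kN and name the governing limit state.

Weld metal: throat = 0.707×6 = 4.242 mm, L = 2×100 = 200 mm. φR_n = 0.75 × 0.6 × 480 × 4.242 × 200 = 183.3 kN.
Base metal shear (12 mm plate): yield φR_n = 1.0×0.6×250×12×200 = 360.0 kN; rupture φR_n = 0.75×0.6×400×12×200 = 432.0 kN; take 360.0 kN (yield).
Tension yield (gross): A_g = 61×12 = 732 mm². φR_n = 0.90 × 250 × 732 = 164.7 kN.
Governing: min(183.3, 360.0, 164.7) = 164.7 kN → gross-section yield.

164.7 kN (gross-section yield governs)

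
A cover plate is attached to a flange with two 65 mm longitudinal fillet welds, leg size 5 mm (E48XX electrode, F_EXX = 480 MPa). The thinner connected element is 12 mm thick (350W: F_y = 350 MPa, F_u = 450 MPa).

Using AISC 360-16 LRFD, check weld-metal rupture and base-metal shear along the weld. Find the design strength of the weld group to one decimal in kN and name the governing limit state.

Weld metal: throat = 0.707×5 = 3.535 mm, L = 2×65 = 130 mm. φR_n = 0.75 × 0.6 × 480 × 3.535 × 130 = 99.3 kN.
Base metal shear (12 mm plate): yield φR_n = 1.0×0.6×350×12×130 = 327.6 kN; rupture φR_n = 0.75×0.6×450×12×130 = 315.9 kN; take 315.9 kN (rupture).
Governing: min(99.3, 315.9) = 99.3 kN → weld metal.

99.3 kN (weld metal governs)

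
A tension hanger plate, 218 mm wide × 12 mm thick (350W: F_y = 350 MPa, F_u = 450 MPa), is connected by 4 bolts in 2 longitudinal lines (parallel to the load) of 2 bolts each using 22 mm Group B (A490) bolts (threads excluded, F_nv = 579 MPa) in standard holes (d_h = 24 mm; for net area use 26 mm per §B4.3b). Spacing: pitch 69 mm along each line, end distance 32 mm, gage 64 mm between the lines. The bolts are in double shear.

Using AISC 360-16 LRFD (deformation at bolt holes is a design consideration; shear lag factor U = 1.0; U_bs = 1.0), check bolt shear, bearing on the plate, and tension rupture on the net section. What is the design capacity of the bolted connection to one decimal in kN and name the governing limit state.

622.1 kN (bearing governs)

Bolt shear: A_b = π(22)²/4 = 380.13 mm². φR_n = 0.75 × 579 × 380.13 × 4 × 2 = 1320.6 kN.
Bearing (12 mm plate, F_u = 450 MPa): end bolts L_c = 32 − 24/2 = 20, R_n = min(1.2×20×12×450, 2.4×22×12×450) = 129.6 kN/bolt; interior L_c = 69 − 24 = 45, R_n = 285.12 kN/bolt. φR_n = 0.75 × (2×129.6 + 2×285.12) = 622.1 kN.
Tension rupture (net): A_n = (218 − 2×26)×12 = 1992 mm² (U = 1.0, A_e = A_n). φR_n = 0.75 × 450 × 1992 = 672.3 kN.
Governing: min(1320.6, 622.1, 672.3) = 622.1 kN → bearing.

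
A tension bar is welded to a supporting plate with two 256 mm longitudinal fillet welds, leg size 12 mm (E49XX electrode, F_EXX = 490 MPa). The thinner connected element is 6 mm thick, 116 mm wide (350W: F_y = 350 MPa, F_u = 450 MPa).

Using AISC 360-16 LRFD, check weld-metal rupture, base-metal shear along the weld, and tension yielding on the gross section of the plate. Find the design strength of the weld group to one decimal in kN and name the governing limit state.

219.2 kN (gross-section yield governs)

Weld metal: throat = 0.707×12 = 8.484 mm, L = 2×256 = 512 mm. φR_n = 0.75 × 0.6 × 490 × 8.484 × 512 = 957.8 kN.
Base metal shear (6 mm plate): yield φR_n = 1.0×0.6×350×6×512 = 645.1 kN; rupture φR_n = 0.75×0.6×450×6×512 = 622.1 kN; take 622.1 kN (rupture).
Tension yield (gross): A_g = 116×6 = 696 mm². φR_n = 0.90 × 350 × 696 = 219.2 kN.
Governing: min(957.8, 622.1, 219.2) = 219.2 kN → gross-section yield.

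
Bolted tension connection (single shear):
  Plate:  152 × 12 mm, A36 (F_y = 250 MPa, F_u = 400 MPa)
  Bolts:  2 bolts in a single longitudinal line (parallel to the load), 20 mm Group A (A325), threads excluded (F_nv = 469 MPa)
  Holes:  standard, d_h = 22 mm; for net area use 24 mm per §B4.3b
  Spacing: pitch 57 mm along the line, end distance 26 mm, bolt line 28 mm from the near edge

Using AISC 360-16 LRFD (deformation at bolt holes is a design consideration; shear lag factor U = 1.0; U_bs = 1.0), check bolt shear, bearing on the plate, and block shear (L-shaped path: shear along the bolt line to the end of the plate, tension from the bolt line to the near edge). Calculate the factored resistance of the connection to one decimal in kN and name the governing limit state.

Bolt shear: A_b = π(20)²/4 = 314.16 mm². φR_n = 0.75 × 469 × 314.16 × 2 × 1 = 221.0 kN.
Bearing (12 mm plate, F_u = 400 MPa): end bolts L_c = 26 − 22/2 = 15, R_n = min(1.2×15×12×400, 2.4×20×12×400) = 86.4 kN/bolt; interior L_c = 57 − 22 = 35, R_n = 201.6 kN/bolt. φR_n = 0.75 × (1×86.4 + 1×201.6) = 216.0 kN.
Block shear: shear path 1×[26+1×57] = 1×83 mm, A_gv = 996, A_nv = 1×(83 − 1.5×24)×12 = 564 mm²; tension to near edge: (28 − 0.5×24)×12 = 192 mm². R_n = min(0.6×400×564, 0.6×250×996) + 1.0×400×192 = min(135.36, 149.4) + 76.8 = 212.16 kN. φR_n = 0.75 × 212.16 = 159.1 kN.
Governing: min(221.0, 216.0, 159.1) = 159.1 kN → block shear.

159.1 kN (block shear governs)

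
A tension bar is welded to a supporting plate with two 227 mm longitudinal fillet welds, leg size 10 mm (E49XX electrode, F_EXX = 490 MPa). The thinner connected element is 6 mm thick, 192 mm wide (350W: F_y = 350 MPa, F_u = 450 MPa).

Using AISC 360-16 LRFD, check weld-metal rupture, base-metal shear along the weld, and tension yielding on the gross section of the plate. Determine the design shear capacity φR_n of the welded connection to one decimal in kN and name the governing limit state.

362.9 kN (gross-section yield governs)

Weld metal: throat = 0.707×10 = 7.07 mm, L = 2×227 = 454 mm. φR_n = 0.75 × 0.6 × 490 × 7.07 × 454 = 707.8 kN.
Base metal shear (6 mm plate): yield φR_n = 1.0×0.6×350×6×454 = 572.0 kN; rupture φR_n = 0.75×0.6×450×6×454 = 551.6 kN; take 551.6 kN (rupture).
Tension yield (gross): A_g = 192×6 = 1152 mm². φR_n = 0.90 × 350 × 1152 = 362.9 kN.
Governing: min(707.8, 551.6, 362.9) = 362.9 kN → gross-section yield.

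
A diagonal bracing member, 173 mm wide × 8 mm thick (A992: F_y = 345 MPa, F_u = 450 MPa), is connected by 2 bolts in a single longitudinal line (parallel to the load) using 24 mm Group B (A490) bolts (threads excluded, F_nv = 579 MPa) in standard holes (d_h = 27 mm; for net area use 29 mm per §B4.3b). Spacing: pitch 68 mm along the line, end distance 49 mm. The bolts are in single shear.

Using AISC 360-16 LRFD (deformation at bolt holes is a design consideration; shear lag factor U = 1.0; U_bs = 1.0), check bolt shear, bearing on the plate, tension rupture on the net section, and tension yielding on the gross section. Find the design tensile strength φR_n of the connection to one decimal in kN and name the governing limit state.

Bolt shear: A_b = π(24)²/4 = 452.39 mm². φR_n = 0.75 × 579 × 452.39 × 2 × 1 = 392.9 kN.
Bearing (8 mm plate, F_u = 450 MPa): end bolts L_c = 49 − 27/2 = 35.5, R_n = min(1.2×35.5×8×450, 2.4×24×8×450) = 153.36 kN/bolt; interior L_c = 68 − 27 = 41, R_n = 177.12 kN/bolt. φR_n = 0.75 × (1×153.36 + 1×177.12) = 247.9 kN.
Tension rupture (net): A_n = (173 − 1×29)×8 = 1152 mm² (U = 1.0, A_e = A_n). φR_n = 0.75 × 450 × 1152 = 388.8 kN.
Tension yield (gross): A_g = 173×8 = 1384 mm². φR_n = 0.90 × 345 × 1384 = 429.7 kN.
Governing: min(392.9, 247.9, 388.8, 429.7) = 247.9 kN → bearing.

247.9 kN (bearing governs)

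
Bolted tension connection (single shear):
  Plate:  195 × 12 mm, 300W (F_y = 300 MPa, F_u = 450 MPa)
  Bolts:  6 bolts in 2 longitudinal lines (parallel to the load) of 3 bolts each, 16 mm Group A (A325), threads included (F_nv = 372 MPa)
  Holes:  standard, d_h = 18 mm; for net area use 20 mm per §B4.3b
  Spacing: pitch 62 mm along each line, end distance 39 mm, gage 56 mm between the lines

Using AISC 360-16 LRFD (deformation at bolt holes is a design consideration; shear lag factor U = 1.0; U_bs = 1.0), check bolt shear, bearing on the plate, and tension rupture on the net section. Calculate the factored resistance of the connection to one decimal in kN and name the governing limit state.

Bolt shear: A_b = π(16)²/4 = 201.06 mm². φR_n = 0.75 × 372 × 201.06 × 6 × 1 = 336.6 kN.
Bearing (12 mm plate, F_u = 450 MPa): end bolts L_c = 39 − 18/2 = 30, R_n = min(1.2×30×12×450, 2.4×16×12×450) = 194.4 kN/bolt; interior L_c = 62 − 18 = 44, R_n = 207.36 kN/bolt. φR_n = 0.75 × (2×194.4 + 4×207.36) = 913.7 kN.
Tension rupture (net): A_n = (195 − 2×20)×12 = 1860 mm² (U = 1.0, A_e = A_n). φR_n = 0.75 × 450 × 1860 = 627.8 kN.
Governing: min(336.6, 913.7, 627.8) = 336.6 kN → bolt shear.

336.6 kN (bolt shear governs)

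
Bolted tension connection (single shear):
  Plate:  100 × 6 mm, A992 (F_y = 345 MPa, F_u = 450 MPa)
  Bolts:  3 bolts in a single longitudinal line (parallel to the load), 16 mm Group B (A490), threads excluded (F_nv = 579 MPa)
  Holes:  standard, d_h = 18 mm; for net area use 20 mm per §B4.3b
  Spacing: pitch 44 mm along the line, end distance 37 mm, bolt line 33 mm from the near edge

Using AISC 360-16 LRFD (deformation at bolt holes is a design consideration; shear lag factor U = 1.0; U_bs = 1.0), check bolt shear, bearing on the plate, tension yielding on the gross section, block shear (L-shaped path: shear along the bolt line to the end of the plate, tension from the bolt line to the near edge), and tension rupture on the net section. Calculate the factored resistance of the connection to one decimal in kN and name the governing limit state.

137.7 kN (block shear governs)

Bolt shear: A_b = π(16)²/4 = 201.06 mm². φR_n = 0.75 × 579 × 201.06 × 3 × 1 = 261.9 kN.
Bearing (6 mm plate, F_u = 450 MPa): end bolts L_c = 37 − 18/2 = 28, R_n = min(1.2×28×6×450, 2.4×16×6×450) = 90.72 kN/bolt; interior L_c = 44 − 18 = 26, R_n = 84.24 kN/bolt. φR_n = 0.75 × (1×90.72 + 2×84.24) = 194.4 kN.
Tension yield (gross): A_g = 100×6 = 600 mm². φR_n = 0.90 × 345 × 600 = 186.3 kN.
Block shear: shear path 1×[37+2×44] = 1×125 mm, A_gv = 750, A_nv = 1×(125 − 2.5×20)×6 = 450 mm²; tension to near edge: (33 − 0.5×20)×6 = 138 mm². R_n = min(0.6×450×450, 0.6×345×750) + 1.0×450×138 = min(121.5, 155.25) + 62.1 = 183.6 kN. φR_n = 0.75 × 183.6 = 137.7 kN.
Tension rupture (net): A_n = (100 − 1×20)×6 = 480 mm² (U = 1.0, A_e = A_n). φR_n = 0.75 × 450 × 480 = 162.0 kN.
Governing: min(261.9, 194.4, 186.3, 137.7, 162.0) = 137.7 kN → block shear.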